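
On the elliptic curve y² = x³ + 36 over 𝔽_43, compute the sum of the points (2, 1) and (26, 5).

(21, 3)

(2, 1) + (26, 5). λ = (5 - 1)/(26 - 2) ≡ 4/24 mod 43. 24⁻¹ ≡ 9 (mod 43), so λ ≡ 36.
  x = λ² - 2 - 26 = 1296 - 28 ≡ 21; y = λ·(2 - 21) - 1 ≡ 3. → (21, 3)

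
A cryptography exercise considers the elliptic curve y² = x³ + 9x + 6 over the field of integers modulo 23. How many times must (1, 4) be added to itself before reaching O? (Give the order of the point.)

4

2P: tangent at (1, 4): λ = (3·1² + 9)/(2·4) ≡ 12/8. 8⁻¹ ≡ 3 (mod 23) since 8·3 = 24 ≡ 1, so λ ≡ 12·3 ≡ 13.
  x = λ² - 1 - 1 = 169 - 2 ≡ 6; y = λ·(1 - 6) - 4 ≡ 0. → (6, 0)
3P: (6, 0) + (1, 4). λ = (4 - 0)/(1 - 6) ≡ 4/18 mod 23. 18⁻¹ ≡ 9 (mod 23) since 18·9 = 162 ≡ 1, so λ ≡ 13.
  x = λ² - 6 - 1 = 169 - 7 ≡ 1; y = λ·(6 - 1) - 0 ≡ 19. → (1, 19)
4P: (1, 19) + (1, 4): same x and y₁ ≡ -y₂, so the sum is O.
4P = O, so the order is 4.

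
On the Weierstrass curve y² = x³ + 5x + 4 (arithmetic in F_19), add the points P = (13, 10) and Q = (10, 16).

(13, 10) + (10, 16). λ = (16 - 10)/(10 - 13) ≡ 6/16 mod 19. 16⁻¹ ≡ 6 (mod 19) since 16·6 = 96 ≡ 1, so λ ≡ 17.
  x = λ² - 13 - 10 = 289 - 23 ≡ 0; y = λ·(13 - 0) - 10 ≡ 2. → (0, 2)

(0, 2)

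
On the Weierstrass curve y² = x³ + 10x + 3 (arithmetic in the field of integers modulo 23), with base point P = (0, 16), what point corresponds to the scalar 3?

Repeated addition: build up to 3P.
2P: tangent at (0, 16): λ = (3·0² + 10)/(2·16) ≡ 10/9. 9⁻¹ ≡ 18 (mod 23), so λ ≡ 10·18 ≡ 19.
  x = λ² - 0 - 0 = 361 - 0 ≡ 16; y = λ·(0 - 16) - 16 ≡ 2. → (16, 2)
3P: (16, 2) + (0, 16). λ = (16 - 2)/(0 - 16) ≡ 14/7 mod 23. 7⁻¹ ≡ 10 (mod 23), so λ ≡ 2.
  x = λ² - 16 - 0 = 4 - 16 ≡ 11; y = λ·(16 - 11) - 2 ≡ 8. → (11, 8)

(11, 8)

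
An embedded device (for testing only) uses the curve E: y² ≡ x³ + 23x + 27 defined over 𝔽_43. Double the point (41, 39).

tangent at (41, 39): λ = (3·41² + 23)/(2·39) ≡ 35/35. 35⁻¹ ≡ 16 (mod 43) since 35·16 = 560 ≡ 1, so λ ≡ 35·16 ≡ 1.
  x = λ² - 41 - 41 = 1 - 82 ≡ 5; y = λ·(41 - 5) - 39 ≡ 40. → (5, 40)

(5, 40)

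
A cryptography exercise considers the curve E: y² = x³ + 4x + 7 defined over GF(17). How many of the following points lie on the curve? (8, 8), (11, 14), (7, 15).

1

(8, 8): 8² ≡ 13, rhs ≡ 7 → off.
(11, 14): 14² ≡ 9, rhs ≡ 5 → off.
(7, 15): 15² ≡ 4, rhs ≡ 4 → on.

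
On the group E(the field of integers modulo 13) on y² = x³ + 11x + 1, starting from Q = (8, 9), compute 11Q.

(9, 7)

Double-and-add on 11 = (1011)₂. Start with Q = (8, 9) for the leading 1-bit.
double: tangent at (8, 9): λ = (3·8² + 11)/(2·9) ≡ 8/5. 5⁻¹ ≡ 8 (mod 13), so λ ≡ 8·8 ≡ 12.
  x = λ² - 8 - 8 = 144 - 16 ≡ 11; y = λ·(8 - 11) - 9 ≡ 7. → (11, 7)
double: tangent at (11, 7): λ = (3·11² + 11)/(2·7) ≡ 10/1. 1⁻¹ ≡ 1 (mod 13) since 1·1 = 1 ≡ 1, so λ ≡ 10·1 ≡ 10.
  x = λ² - 11 - 11 = 100 - 22 ≡ 0; y = λ·(11 - 0) - 7 ≡ 12. → (0, 12)
add Q: (0, 12) + (8, 9). λ = (9 - 12)/(8 - 0) ≡ 10/8 mod 13. 8⁻¹ ≡ 5 (mod 13) since 8·5 = 40 ≡ 1, so λ ≡ 11.
  x = λ² - 0 - 8 = 121 - 8 ≡ 9; y = λ·(0 - 9) - 12 ≡ 6. → (9, 6)
double: tangent at (9, 6): λ = (3·9² + 11)/(2·6) ≡ 7/12. 12⁻¹ ≡ 12 (mod 13), so λ ≡ 7·12 ≡ 6.
  x = λ² - 9 - 9 = 36 - 18 ≡ 5; y = λ·(9 - 5) - 6 ≡ 5. → (5, 5)
add Q: (5, 5) + (8, 9). λ = (9 - 5)/(8 - 5) ≡ 4/3 mod 13. 3⁻¹ ≡ 9 (mod 13), so λ ≡ 10.
  x = λ² - 5 - 8 = 100 - 13 ≡ 9; y = λ·(5 - 9) - 5 ≡ 7. → (9, 7)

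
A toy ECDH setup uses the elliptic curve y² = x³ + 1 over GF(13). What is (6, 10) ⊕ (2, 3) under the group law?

(4, 0)

(6, 10) + (2, 3). λ = (3 - 10)/(2 - 6) ≡ 6/9 mod 13. 9⁻¹ ≡ 3 (mod 13) since 9·3 = 27 ≡ 1, so λ ≡ 5.
  x = λ² - 6 - 2 = 25 - 8 ≡ 4; y = λ·(6 - 4) - 10 ≡ 0. → (4, 0)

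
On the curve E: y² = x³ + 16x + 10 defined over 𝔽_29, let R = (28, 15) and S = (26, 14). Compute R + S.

(26, 15)

(28, 15) + (26, 14). λ = (14 - 15)/(26 - 28) ≡ 28/27 mod 29. 27⁻¹ ≡ 14 (mod 29) since 27·14 = 378 ≡ 1, so λ ≡ 15.
  x = λ² - 28 - 26 = 225 - 54 ≡ 26; y = λ·(28 - 26) - 15 ≡ 15. → (26, 15)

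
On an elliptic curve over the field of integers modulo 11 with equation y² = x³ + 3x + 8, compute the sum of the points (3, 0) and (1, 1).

(10, 9)

(3, 0) + (1, 1). λ = (1 - 0)/(1 - 3) ≡ 1/9 mod 11. 9⁻¹ ≡ 5 (mod 11), so λ ≡ 5.
  x = λ² - 3 - 1 = 25 - 4 ≡ 10; y = λ·(3 - 10) - 0 ≡ 9. → (10, 9)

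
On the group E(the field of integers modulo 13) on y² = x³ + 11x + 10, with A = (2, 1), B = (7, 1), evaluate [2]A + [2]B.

(1, 10)

First 2A:
Repeated addition: build up to 2A.
2A: tangent at (2, 1): λ = (3·2² + 11)/(2·1) ≡ 10/2. 2⁻¹ ≡ 7 (mod 13) since 2·7 = 14 ≡ 1, so λ ≡ 10·7 ≡ 5.
  x = λ² - 2 - 2 = 25 - 4 ≡ 8; y = λ·(2 - 8) - 1 ≡ 8. → (8, 8)
2A = (8, 8).
Next 2B:
Repeated addition: build up to 2B.
2B: tangent at (7, 1): λ = (3·7² + 11)/(2·1) ≡ 2/2. 2⁻¹ ≡ 7 (mod 13) since 2·7 = 14 ≡ 1, so λ ≡ 2·7 ≡ 1.
  x = λ² - 7 - 7 = 1 - 14 ≡ 0; y = λ·(7 - 0) - 1 ≡ 6. → (0, 6)
2B = (0, 6).
Finally 2A + 2B:
(8, 8) + (0, 6). λ = (6 - 8)/(0 - 8) ≡ 11/5 mod 13. 5⁻¹ ≡ 8 (mod 13), so λ ≡ 10.
  x = λ² - 8 - 0 = 100 - 8 ≡ 1; y = λ·(8 - 1) - 8 ≡ 10. → (1, 10)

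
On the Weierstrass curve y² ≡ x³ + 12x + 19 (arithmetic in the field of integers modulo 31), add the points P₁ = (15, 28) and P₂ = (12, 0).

(5, 24)

(15, 28) + (12, 0). λ = (0 - 28)/(12 - 15) ≡ 3/28 mod 31. 28⁻¹ ≡ 10 (mod 31), so λ ≡ 30.
  x = λ² - 15 - 12 = 900 - 27 ≡ 5; y = λ·(15 - 5) - 28 ≡ 24. → (5, 24)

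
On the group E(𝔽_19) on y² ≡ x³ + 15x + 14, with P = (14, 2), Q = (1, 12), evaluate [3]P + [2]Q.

O

First 3P:
Repeated addition: build up to 3P.
2P: tangent at (14, 2): λ = (3·14² + 15)/(2·2) ≡ 14/4. 4⁻¹ ≡ 5 (mod 19) since 4·5 = 20 ≡ 1, so λ ≡ 14·5 ≡ 13.
  x = λ² - 14 - 14 = 169 - 28 ≡ 8; y = λ·(14 - 8) - 2 ≡ 0. → (8, 0)
3P: (8, 0) + (14, 2). λ = (2 - 0)/(14 - 8) ≡ 2/6 mod 19. 6⁻¹ ≡ 16 (mod 19), so λ ≡ 13.
  x = λ² - 8 - 14 = 169 - 22 ≡ 14; y = λ·(8 - 14) - 0 ≡ 17. → (14, 17)
3P = (14, 17).
Next 2Q:
Repeated addition: build up to 2Q.
2Q: tangent at (1, 12): λ = (3·1² + 15)/(2·12) ≡ 18/5. 5⁻¹ ≡ 4 (mod 19), so λ ≡ 18·4 ≡ 15.
  x = λ² - 1 - 1 = 225 - 2 ≡ 14; y = λ·(1 - 14) - 12 ≡ 2. → (14, 2)
2Q = (14, 2).
Finally 3P + 2Q:
(14, 17) + (14, 2): same x and y₁ ≡ -y₂, so the sum is 𝒪.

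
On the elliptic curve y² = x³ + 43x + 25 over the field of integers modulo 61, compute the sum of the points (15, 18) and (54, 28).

(28, 60)

(15, 18) + (54, 28). λ = (28 - 18)/(54 - 15) ≡ 10/39 mod 61. 39⁻¹ ≡ 36 (mod 61), so λ ≡ 55.
  x = λ² - 15 - 54 = 3025 - 69 ≡ 28; y = λ·(15 - 28) - 18 ≡ 60. → (28, 60)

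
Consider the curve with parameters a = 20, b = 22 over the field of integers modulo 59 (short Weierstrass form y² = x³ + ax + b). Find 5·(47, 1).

Write P = (47, 1).
Repeated addition: build up to 5P.
2P: tangent at (47, 1): λ = (3·47² + 20)/(2·1) ≡ 39/2. 2⁻¹ ≡ 30 (mod 59), so λ ≡ 39·30 ≡ 49.
  x = λ² - 47 - 47 = 2401 - 94 ≡ 6; y = λ·(47 - 6) - 1 ≡ 2. → (6, 2)
3P: (6, 2) + (47, 1). λ = (1 - 2)/(47 - 6) ≡ 58/41 mod 59. 41⁻¹ ≡ 36 (mod 59) since 41·36 = 1476 ≡ 1, so λ ≡ 23.
  x = λ² - 6 - 47 = 529 - 53 ≡ 4; y = λ·(6 - 4) - 2 ≡ 44. → (4, 44)
4P: (4, 44) + (47, 1). λ = (1 - 44)/(47 - 4) ≡ 16/43 mod 59. 43⁻¹ ≡ 11 (mod 59) since 43·11 = 473 ≡ 1, so λ ≡ 58.
  x = λ² - 4 - 47 = 3364 - 51 ≡ 9; y = λ·(4 - 9) - 44 ≡ 20. → (9, 20)
5P: (9, 20) + (47, 1). λ = (1 - 20)/(47 - 9) ≡ 40/38 mod 59. 38⁻¹ ≡ 14 (mod 59) since 38·14 = 532 ≡ 1, so λ ≡ 29.
  x = λ² - 9 - 47 = 841 - 56 ≡ 18; y = λ·(9 - 18) - 20 ≡ 14. → (18, 14)

(18, 14)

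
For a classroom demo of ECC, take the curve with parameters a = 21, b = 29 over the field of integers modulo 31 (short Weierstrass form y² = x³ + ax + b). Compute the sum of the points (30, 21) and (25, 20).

(30, 21) + (25, 20). λ = (20 - 21)/(25 - 30) ≡ 30/26 mod 31. 26⁻¹ ≡ 6 (mod 31), so λ ≡ 25.
  x = λ² - 30 - 25 = 625 - 55 ≡ 12; y = λ·(30 - 12) - 21 ≡ 26. → (12, 26)

(12, 26)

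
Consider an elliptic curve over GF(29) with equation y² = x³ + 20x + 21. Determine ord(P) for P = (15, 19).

7

2P: tangent at (15, 19): λ = (3·15² + 20)/(2·19) ≡ 28/9. 9⁻¹ ≡ 13 (mod 29) since 9·13 = 117 ≡ 1, so λ ≡ 28·13 ≡ 16.
  x = λ² - 15 - 15 = 256 - 30 ≡ 23; y = λ·(15 - 23) - 19 ≡ 27. → (23, 27)
3P: (23, 27) + (15, 19). λ = (19 - 27)/(15 - 23) ≡ 21/21 mod 29. 21⁻¹ ≡ 18 (mod 29), so λ ≡ 1.
  x = λ² - 23 - 15 = 1 - 38 ≡ 21; y = λ·(23 - 21) - 27 ≡ 4. → (21, 4)
4P: (21, 4) + (15, 19). λ = (19 - 4)/(15 - 21) ≡ 15/23 mod 29. 23⁻¹ ≡ 24 (mod 29) since 23·24 = 552 ≡ 1, so λ ≡ 12.
  x = λ² - 21 - 15 = 144 - 36 ≡ 21; y = λ·(21 - 21) - 4 ≡ 25. → (21, 25)
5P: (21, 25) + (15, 19). λ = (19 - 25)/(15 - 21) ≡ 23/23 mod 29. 23⁻¹ ≡ 24 (mod 29), so λ ≡ 1.
  x = λ² - 21 - 15 = 1 - 36 ≡ 23; y = λ·(21 - 23) - 25 ≡ 2. → (23, 2)
6P: (23, 2) + (15, 19). λ = (19 - 2)/(15 - 23) ≡ 17/21 mod 29. 21⁻¹ ≡ 18 (mod 29), so λ ≡ 16.
  x = λ² - 23 - 15 = 256 - 38 ≡ 15; y = λ·(23 - 15) - 2 ≡ 10. → (15, 10)
7P: (15, 10) + (15, 19): same x and y₁ ≡ -y₂, so the sum is ∞.
7P = ∞, so the order is 7.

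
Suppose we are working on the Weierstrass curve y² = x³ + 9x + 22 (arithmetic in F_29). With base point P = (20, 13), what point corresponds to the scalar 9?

(16, 12)

Repeated addition: build up to 9P.
2P: tangent at (20, 13): λ = (3·20² + 9)/(2·13) ≡ 20/26. 26⁻¹ ≡ 19 (mod 29) since 26·19 = 494 ≡ 1, so λ ≡ 20·19 ≡ 3.
  x = λ² - 20 - 20 = 9 - 40 ≡ 27; y = λ·(20 - 27) - 13 ≡ 24. → (27, 24)
3P: (27, 24) + (20, 13). λ = (13 - 24)/(20 - 27) ≡ 18/22 mod 29. 22⁻¹ ≡ 4 (mod 29), so λ ≡ 14.
  x = λ² - 27 - 20 = 196 - 47 ≡ 4; y = λ·(27 - 4) - 24 ≡ 8. → (4, 8)
4P: (4, 8) + (20, 13). λ = (13 - 8)/(20 - 4) ≡ 5/16 mod 29. 16⁻¹ ≡ 20 (mod 29), so λ ≡ 13.
  x = λ² - 4 - 20 = 169 - 24 ≡ 0; y = λ·(4 - 0) - 8 ≡ 15. → (0, 15)
5P: (0, 15) + (20, 13). λ = (13 - 15)/(20 - 0) ≡ 27/20 mod 29. 20⁻¹ ≡ 16 (mod 29), so λ ≡ 26.
  x = λ² - 0 - 20 = 676 - 20 ≡ 18; y = λ·(0 - 18) - 15 ≡ 10. → (18, 10)
6P: (18, 10) + (20, 13). λ = (13 - 10)/(20 - 18) ≡ 3/2 mod 29. 2⁻¹ ≡ 15 (mod 29) since 2·15 = 30 ≡ 1, so λ ≡ 16.
  x = λ² - 18 - 20 = 256 - 38 ≡ 15; y = λ·(18 - 15) - 10 ≡ 9. → (15, 9)
7P: (15, 9) + (20, 13). λ = (13 - 9)/(20 - 15) ≡ 4/5 mod 29. 5⁻¹ ≡ 6 (mod 29), so λ ≡ 24.
  x = λ² - 15 - 20 = 576 - 35 ≡ 19; y = λ·(15 - 19) - 9 ≡ 11. → (19, 11)
8P: (19, 11) + (20, 13). λ = (13 - 11)/(20 - 19) ≡ 2/1 mod 29. 1⁻¹ ≡ 1 (mod 29), so λ ≡ 2.
  x = λ² - 19 - 20 = 4 - 39 ≡ 23; y = λ·(19 - 23) - 11 ≡ 10. → (23, 10)
9P: (23, 10) + (20, 13). λ = (13 - 10)/(20 - 23) ≡ 3/26 mod 29. 26⁻¹ ≡ 19 (mod 29) since 26·19 = 494 ≡ 1, so λ ≡ 28.
  x = λ² - 23 - 20 = 784 - 43 ≡ 16; y = λ·(23 - 16) - 10 ≡ 12. → (16, 12)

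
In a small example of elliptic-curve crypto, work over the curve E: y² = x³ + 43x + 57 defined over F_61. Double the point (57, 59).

(49, 3)

tangent at (57, 59): λ = (3·57² + 43)/(2·59) ≡ 30/57. 57⁻¹ ≡ 15 (mod 61), so λ ≡ 30·15 ≡ 23.
  x = λ² - 57 - 57 = 529 - 114 ≡ 49; y = λ·(57 - 49) - 59 ≡ 3. → (49, 3)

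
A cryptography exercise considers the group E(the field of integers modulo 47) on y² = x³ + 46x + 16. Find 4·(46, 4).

(17, 20)

Write Q = (46, 4).
Repeated addition: build up to 4Q.
2Q: tangent at (46, 4): λ = (3·46² + 46)/(2·4) ≡ 2/8. 8⁻¹ ≡ 6 (mod 47), so λ ≡ 2·6 ≡ 12.
  x = λ² - 46 - 46 = 144 - 92 ≡ 5; y = λ·(46 - 5) - 4 ≡ 18. → (5, 18)
3Q: (5, 18) + (46, 4). λ = (4 - 18)/(46 - 5) ≡ 33/41 mod 47. 41⁻¹ ≡ 39 (mod 47) since 41·39 = 1599 ≡ 1, so λ ≡ 18.
  x = λ² - 5 - 46 = 324 - 51 ≡ 38; y = λ·(5 - 38) - 18 ≡ 46. → (38, 46)
4Q: (38, 46) + (46, 4). λ = (4 - 46)/(46 - 38) ≡ 5/8 mod 47. 8⁻¹ ≡ 6 (mod 47), so λ ≡ 30.
  x = λ² - 38 - 46 = 900 - 84 ≡ 17; y = λ·(38 - 17) - 46 ≡ 20. → (17, 20)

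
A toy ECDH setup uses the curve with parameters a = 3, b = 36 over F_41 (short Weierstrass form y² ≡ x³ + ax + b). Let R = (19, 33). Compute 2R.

(2, 38)

tangent at (19, 33): λ = (3·19² + 3)/(2·33) ≡ 20/25. 25⁻¹ ≡ 23 (mod 41), so λ ≡ 20·23 ≡ 9.
  x = λ² - 19 - 19 = 81 - 38 ≡ 2; y = λ·(19 - 2) - 33 ≡ 38. → (2, 38)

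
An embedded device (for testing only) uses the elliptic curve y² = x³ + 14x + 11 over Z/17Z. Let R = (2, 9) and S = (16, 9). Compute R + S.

(2, 9) + (16, 9). λ = (9 - 9)/(16 - 2) ≡ 0/14 mod 17. 14⁻¹ ≡ 11 (mod 17) since 14·11 = 154 ≡ 1, so λ ≡ 0.
  x = λ² - 2 - 16 = 0 - 18 ≡ 16; y = λ·(2 - 16) - 9 ≡ 8. → (16, 8)

(16, 8)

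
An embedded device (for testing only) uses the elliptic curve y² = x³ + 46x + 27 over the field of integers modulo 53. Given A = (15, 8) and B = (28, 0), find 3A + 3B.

First 3A:
Repeated addition: build up to 3A.
2A: tangent at (15, 8): λ = (3·15² + 46)/(2·8) ≡ 32/16. 16⁻¹ ≡ 10 (mod 53) since 16·10 = 160 ≡ 1, so λ ≡ 32·10 ≡ 2.
  x = λ² - 15 - 15 = 4 - 30 ≡ 27; y = λ·(15 - 27) - 8 ≡ 21. → (27, 21)
3A: (27, 21) + (15, 8). λ = (8 - 21)/(15 - 27) ≡ 40/41 mod 53. 41⁻¹ ≡ 22 (mod 53) since 41·22 = 902 ≡ 1, so λ ≡ 32.
  x = λ² - 27 - 15 = 1024 - 42 ≡ 28; y = λ·(27 - 28) - 21 ≡ 0. → (28, 0)
3A = (28, 0).
Next 3B:
Repeated addition: build up to 3B.
2B: (28, 0) + (28, 0): same x and y₁ ≡ -y₂, so the sum is ∞.
3B: ∞ + (28, 0) = (28, 0) (identity).
3B = (28, 0).
Finally 3A + 3B:
(28, 0) + (28, 0): same x and y₁ ≡ -y₂, so the sum is ∞.

O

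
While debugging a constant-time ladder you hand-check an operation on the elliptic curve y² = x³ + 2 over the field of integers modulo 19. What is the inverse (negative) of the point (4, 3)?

-(4, 3) = (4, -3 mod 19) = (4, 16).

(4, 16)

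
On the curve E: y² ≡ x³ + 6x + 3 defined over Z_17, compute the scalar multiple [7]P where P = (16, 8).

Repeated addition: build up to 7P.
2P: tangent at (16, 8): λ = (3·16² + 6)/(2·8) ≡ 9/16. 16⁻¹ ≡ 16 (mod 17) since 16·16 = 256 ≡ 1, so λ ≡ 9·16 ≡ 8.
  x = λ² - 16 - 16 = 64 - 32 ≡ 15; y = λ·(16 - 15) - 8 ≡ 0. → (15, 0)
3P: (15, 0) + (16, 8). λ = (8 - 0)/(16 - 15) ≡ 8/1 mod 17. 1⁻¹ ≡ 1 (mod 17), so λ ≡ 8.
  x = λ² - 15 - 16 = 64 - 31 ≡ 16; y = λ·(15 - 16) - 0 ≡ 9. → (16, 9)
4P: (16, 9) + (16, 8): same x and y₁ ≡ -y₂, so the sum is O.
5P: O + (16, 8) = (16, 8) (identity).
6P: tangent at (16, 8): λ = (3·16² + 6)/(2·8) ≡ 9/16. 16⁻¹ ≡ 16 (mod 17), so λ ≡ 9·16 ≡ 8.
  x = λ² - 16 - 16 = 64 - 32 ≡ 15; y = λ·(16 - 15) - 8 ≡ 0. → (15, 0)
7P: (15, 0) + (16, 8). λ = (8 - 0)/(16 - 15) ≡ 8/1 mod 17. 1⁻¹ ≡ 1 (mod 17) since 1·1 = 1 ≡ 1, so λ ≡ 8.
  x = λ² - 15 - 16 = 64 - 31 ≡ 16; y = λ·(15 - 16) - 0 ≡ 9. → (16, 9)

(16, 9)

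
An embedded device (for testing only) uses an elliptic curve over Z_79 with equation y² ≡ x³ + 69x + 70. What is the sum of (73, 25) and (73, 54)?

O

The two points share x = 73 and their y-coordinates satisfy 25 + 54 ≡ 0 (mod 79), so they are inverses. Their sum is the point at infinity.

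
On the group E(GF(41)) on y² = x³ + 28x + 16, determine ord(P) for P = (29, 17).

2P: tangent at (29, 17): λ = (3·29² + 28)/(2·17) ≡ 9/34. 34⁻¹ ≡ 35 (mod 41), so λ ≡ 9·35 ≡ 28.
  x = λ² - 29 - 29 = 784 - 58 ≡ 29; y = λ·(29 - 29) - 17 ≡ 24. → (29, 24)
3P: (29, 24) + (29, 17): same x and y₁ ≡ -y₂, so the sum is 𝒪.
3P = 𝒪, so the order is 3.

3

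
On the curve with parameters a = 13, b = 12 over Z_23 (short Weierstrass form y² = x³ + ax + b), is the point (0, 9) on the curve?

yes

y² = 9² ≡ 12; x³ + 13x + 12 = 12 ≡ 12 (mod 23). 12 = 12.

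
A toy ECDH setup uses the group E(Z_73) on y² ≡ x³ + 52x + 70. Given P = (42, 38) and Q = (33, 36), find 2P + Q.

First 2P:
Repeated addition: build up to 2P.
2P: tangent at (42, 38): λ = (3·42² + 52)/(2·38) ≡ 15/3. 3⁻¹ ≡ 49 (mod 73), so λ ≡ 15·49 ≡ 5.
  x = λ² - 42 - 42 = 25 - 84 ≡ 14; y = λ·(42 - 14) - 38 ≡ 29. → (14, 29)
2P = (14, 29).
Finally 2P + Q:
(14, 29) + (33, 36). λ = (36 - 29)/(33 - 14) ≡ 7/19 mod 73. 19⁻¹ ≡ 50 (mod 73) since 19·50 = 950 ≡ 1, so λ ≡ 58.
  x = λ² - 14 - 33 = 3364 - 47 ≡ 32; y = λ·(14 - 32) - 29 ≡ 22. → (32, 22)

(32, 22)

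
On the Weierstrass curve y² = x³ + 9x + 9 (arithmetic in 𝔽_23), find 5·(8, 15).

(19, 22)

Write G = (8, 15).
Double-and-add on 5 = (101)₂. Start with G = (8, 15) for the leading 1-bit.
double: tangent at (8, 15): λ = (3·8² + 9)/(2·15) ≡ 17/7. 7⁻¹ ≡ 10 (mod 23), so λ ≡ 17·10 ≡ 9.
  x = λ² - 8 - 8 = 81 - 16 ≡ 19; y = λ·(8 - 19) - 15 ≡ 1. → (19, 1)
double: tangent at (19, 1): λ = (3·19² + 9)/(2·1) ≡ 11/2. 2⁻¹ ≡ 12 (mod 23) since 2·12 = 24 ≡ 1, so λ ≡ 11·12 ≡ 17.
  x = λ² - 19 - 19 = 289 - 38 ≡ 21; y = λ·(19 - 21) - 1 ≡ 11. → (21, 11)
add G: (21, 11) + (8, 15). λ = (15 - 11)/(8 - 21) ≡ 4/10 mod 23. 10⁻¹ ≡ 7 (mod 23), so λ ≡ 5.
  x = λ² - 21 - 8 = 25 - 29 ≡ 19; y = λ·(21 - 19) - 11 ≡ 22. → (19, 22)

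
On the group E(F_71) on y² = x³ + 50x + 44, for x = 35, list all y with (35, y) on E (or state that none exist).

9, 62

x³ + 50x + 44 = 44669 ≡ 10 (mod 71).
Square roots of 10 mod 71: 9 and 62 (since 9² = 81 ≡ 10).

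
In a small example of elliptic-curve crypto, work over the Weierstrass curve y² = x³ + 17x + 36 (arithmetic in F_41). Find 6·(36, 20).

(14, 5)

Write P = (36, 20).
Double-and-add on 6 = (110)₂. Start with P = (36, 20) for the leading 1-bit.
double: tangent at (36, 20): λ = (3·36² + 17)/(2·20) ≡ 10/40. 40⁻¹ ≡ 40 (mod 41) since 40·40 = 1600 ≡ 1, so λ ≡ 10·40 ≡ 31.
  x = λ² - 36 - 36 = 961 - 72 ≡ 28; y = λ·(36 - 28) - 20 ≡ 23. → (28, 23)
add P: (28, 23) + (36, 20). λ = (20 - 23)/(36 - 28) ≡ 38/8 mod 41. 8⁻¹ ≡ 36 (mod 41), so λ ≡ 15.
  x = λ² - 28 - 36 = 225 - 64 ≡ 38; y = λ·(28 - 38) - 23 ≡ 32. → (38, 32)
double: tangent at (38, 32): λ = (3·38² + 17)/(2·32) ≡ 3/23. 23⁻¹ ≡ 25 (mod 41), so λ ≡ 3·25 ≡ 34.
  x = λ² - 38 - 38 = 1156 - 76 ≡ 14; y = λ·(38 - 14) - 32 ≡ 5. → (14, 5)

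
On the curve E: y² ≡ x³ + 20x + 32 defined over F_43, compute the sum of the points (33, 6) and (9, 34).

(33, 6) + (9, 34). λ = (34 - 6)/(9 - 33) ≡ 28/19 mod 43. 19⁻¹ ≡ 34 (mod 43) since 19·34 = 646 ≡ 1, so λ ≡ 6.
  x = λ² - 33 - 9 = 36 - 42 ≡ 37; y = λ·(33 - 37) - 6 ≡ 13. → (37, 13)

(37, 13)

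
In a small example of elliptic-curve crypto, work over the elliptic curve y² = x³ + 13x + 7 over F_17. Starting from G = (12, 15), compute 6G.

(11, 6)

Repeated addition: build up to 6G.
2G: tangent at (12, 15): λ = (3·12² + 13)/(2·15) ≡ 3/13. 13⁻¹ ≡ 4 (mod 17), so λ ≡ 3·4 ≡ 12.
  x = λ² - 12 - 12 = 144 - 24 ≡ 1; y = λ·(12 - 1) - 15 ≡ 15. → (1, 15)
3G: (1, 15) + (12, 15). λ = (15 - 15)/(12 - 1) ≡ 0/11 mod 17. 11⁻¹ ≡ 14 (mod 17), so λ ≡ 0.
  x = λ² - 1 - 12 = 0 - 13 ≡ 4; y = λ·(1 - 4) - 15 ≡ 2. → (4, 2)
4G: (4, 2) + (12, 15). λ = (15 - 2)/(12 - 4) ≡ 13/8 mod 17. 8⁻¹ ≡ 15 (mod 17), so λ ≡ 8.
  x = λ² - 4 - 12 = 64 - 16 ≡ 14; y = λ·(4 - 14) - 2 ≡ 3. → (14, 3)
5G: (14, 3) + (12, 15). λ = (15 - 3)/(12 - 14) ≡ 12/15 mod 17. 15⁻¹ ≡ 8 (mod 17) since 15·8 = 120 ≡ 1, so λ ≡ 11.
  x = λ² - 14 - 12 = 121 - 26 ≡ 10; y = λ·(14 - 10) - 3 ≡ 7. → (10, 7)
6G: (10, 7) + (12, 15). λ = (15 - 7)/(12 - 10) ≡ 8/2 mod 17. 2⁻¹ ≡ 9 (mod 17) since 2·9 = 18 ≡ 1, so λ ≡ 4.
  x = λ² - 10 - 12 = 16 - 22 ≡ 11; y = λ·(10 - 11) - 7 ≡ 6. → (11, 6)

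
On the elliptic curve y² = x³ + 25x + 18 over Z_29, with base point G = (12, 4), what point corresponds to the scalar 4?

Double-and-add on 4 = (100)₂. Start with G = (12, 4) for the leading 1-bit.
double: tangent at (12, 4): λ = (3·12² + 25)/(2·4) ≡ 22/8. 8⁻¹ ≡ 11 (mod 29), so λ ≡ 22·11 ≡ 10.
  x = λ² - 12 - 12 = 100 - 24 ≡ 18; y = λ·(12 - 18) - 4 ≡ 23. → (18, 23)
double: tangent at (18, 23): λ = (3·18² + 25)/(2·23) ≡ 11/17. 17⁻¹ ≡ 12 (mod 29), so λ ≡ 11·12 ≡ 16.
  x = λ² - 18 - 18 = 256 - 36 ≡ 17; y = λ·(18 - 17) - 23 ≡ 22. → (17, 22)

(17, 22)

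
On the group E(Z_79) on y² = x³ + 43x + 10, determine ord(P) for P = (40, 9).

2P: tangent at (40, 9): λ = (3·40² + 43)/(2·9) ≡ 24/18. 18⁻¹ ≡ 22 (mod 79) since 18·22 = 396 ≡ 1, so λ ≡ 24·22 ≡ 54.
  x = λ² - 40 - 40 = 2916 - 80 ≡ 71; y = λ·(40 - 71) - 9 ≡ 55. → (71, 55)
3P: (71, 55) + (40, 9). λ = (9 - 55)/(40 - 71) ≡ 33/48 mod 79. 48⁻¹ ≡ 28 (mod 79) since 48·28 = 1344 ≡ 1, so λ ≡ 55.
  x = λ² - 71 - 40 = 3025 - 111 ≡ 70; y = λ·(71 - 70) - 55 ≡ 0. → (70, 0)
4P: (70, 0) + (40, 9). λ = (9 - 0)/(40 - 70) ≡ 9/49 mod 79. 49⁻¹ ≡ 50 (mod 79) since 49·50 = 2450 ≡ 1, so λ ≡ 55.
  x = λ² - 70 - 40 = 3025 - 110 ≡ 71; y = λ·(70 - 71) - 0 ≡ 24. → (71, 24)
5P: (71, 24) + (40, 9). λ = (9 - 24)/(40 - 71) ≡ 64/48 mod 79. 48⁻¹ ≡ 28 (mod 79), so λ ≡ 54.
  x = λ² - 71 - 40 = 2916 - 111 ≡ 40; y = λ·(71 - 40) - 24 ≡ 70. → (40, 70)
6P: (40, 70) + (40, 9): same x and y₁ ≡ -y₂, so the sum is O.
6P = O, so the order is 6.

6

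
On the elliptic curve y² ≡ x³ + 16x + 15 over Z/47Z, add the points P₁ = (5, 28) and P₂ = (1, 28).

(41, 19)

(5, 28) + (1, 28). λ = (28 - 28)/(1 - 5) ≡ 0/43 mod 47. 43⁻¹ ≡ 35 (mod 47), so λ ≡ 0.
  x = λ² - 5 - 1 = 0 - 6 ≡ 41; y = λ·(5 - 41) - 28 ≡ 19. → (41, 19)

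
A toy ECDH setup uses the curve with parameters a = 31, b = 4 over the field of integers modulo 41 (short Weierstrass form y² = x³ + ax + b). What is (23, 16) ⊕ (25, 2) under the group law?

(1, 35)

(23, 16) + (25, 2). λ = (2 - 16)/(25 - 23) ≡ 27/2 mod 41. 2⁻¹ ≡ 21 (mod 41), so λ ≡ 34.
  x = λ² - 23 - 25 = 1156 - 48 ≡ 1; y = λ·(23 - 1) - 16 ≡ 35. → (1, 35)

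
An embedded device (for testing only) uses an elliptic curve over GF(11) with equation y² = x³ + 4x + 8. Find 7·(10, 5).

(3, 6)

Write Q = (10, 5).
Double-and-add on 7 = (111)₂. Start with Q = (10, 5) for the leading 1-bit.
double: tangent at (10, 5): λ = (3·10² + 4)/(2·5) ≡ 7/10. 10⁻¹ ≡ 10 (mod 11), so λ ≡ 7·10 ≡ 4.
  x = λ² - 10 - 10 = 16 - 20 ≡ 7; y = λ·(10 - 7) - 5 ≡ 7. → (7, 7)
add Q: (7, 7) + (10, 5). λ = (5 - 7)/(10 - 7) ≡ 9/3 mod 11. 3⁻¹ ≡ 4 (mod 11), so λ ≡ 3.
  x = λ² - 7 - 10 = 9 - 17 ≡ 3; y = λ·(7 - 3) - 7 ≡ 5. → (3, 5)
double: tangent at (3, 5): λ = (3·3² + 4)/(2·5) ≡ 9/10. 10⁻¹ ≡ 10 (mod 11), so λ ≡ 9·10 ≡ 2.
  x = λ² - 3 - 3 = 4 - 6 ≡ 9; y = λ·(3 - 9) - 5 ≡ 5. → (9, 5)
add Q: (9, 5) + (10, 5). λ = (5 - 5)/(10 - 9) ≡ 0/1 mod 11. 1⁻¹ ≡ 1 (mod 11) since 1·1 = 1 ≡ 1, so λ ≡ 0.
  x = λ² - 9 - 10 = 0 - 19 ≡ 3; y = λ·(9 - 3) - 5 ≡ 6. → (3, 6)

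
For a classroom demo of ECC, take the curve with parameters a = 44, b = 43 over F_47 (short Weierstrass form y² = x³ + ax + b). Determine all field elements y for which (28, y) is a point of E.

3, 44

x³ + 44x + 43 = 23227 ≡ 9 (mod 47).
Square roots of 9 mod 47: 3 and 44 (since 3² = 9 ≡ 9).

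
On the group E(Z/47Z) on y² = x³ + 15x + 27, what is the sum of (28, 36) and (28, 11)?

O

The two points share x = 28 and their y-coordinates satisfy 36 + 11 ≡ 0 (mod 47), so they are inverses. Their sum is the point at infinity.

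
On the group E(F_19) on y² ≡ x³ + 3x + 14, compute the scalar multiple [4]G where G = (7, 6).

(2, 16)

Double-and-add on 4 = (100)₂. Start with G = (7, 6) for the leading 1-bit.
double: tangent at (7, 6): λ = (3·7² + 3)/(2·6) ≡ 17/12. 12⁻¹ ≡ 8 (mod 19), so λ ≡ 17·8 ≡ 3.
  x = λ² - 7 - 7 = 9 - 14 ≡ 14; y = λ·(7 - 14) - 6 ≡ 11. → (14, 11)
double: tangent at (14, 11): λ = (3·14² + 3)/(2·11) ≡ 2/3. 3⁻¹ ≡ 13 (mod 19), so λ ≡ 2·13 ≡ 7.
  x = λ² - 14 - 14 = 49 - 28 ≡ 2; y = λ·(14 - 2) - 11 ≡ 16. → (2, 16)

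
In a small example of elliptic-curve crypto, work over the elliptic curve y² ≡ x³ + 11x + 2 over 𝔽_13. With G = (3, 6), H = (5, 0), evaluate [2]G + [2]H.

First 2G:
Repeated addition: build up to 2G.
2G: tangent at (3, 6): λ = (3·3² + 11)/(2·6) ≡ 12/12. 12⁻¹ ≡ 12 (mod 13) since 12·12 = 144 ≡ 1, so λ ≡ 12·12 ≡ 1.
  x = λ² - 3 - 3 = 1 - 6 ≡ 8; y = λ·(3 - 8) - 6 ≡ 2. → (8, 2)
2G = (8, 2).
Next 2H:
Repeated addition: build up to 2H.
2H: (5, 0) + (5, 0): same x and y₁ ≡ -y₂, so the sum is O.
2H = O.
Finally 2G + 2H:
(8, 2) + O = (8, 2) (identity).

(8, 2)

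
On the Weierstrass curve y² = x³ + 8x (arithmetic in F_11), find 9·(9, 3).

Write Q = (9, 3).
Double-and-add on 9 = (1001)₂. Start with Q = (9, 3) for the leading 1-bit.
double: tangent at (9, 3): λ = (3·9² + 8)/(2·3) ≡ 9/6. 6⁻¹ ≡ 2 (mod 11), so λ ≡ 9·2 ≡ 7.
  x = λ² - 9 - 9 = 49 - 18 ≡ 9; y = λ·(9 - 9) - 3 ≡ 8. → (9, 8)
double: tangent at (9, 8): λ = (3·9² + 8)/(2·8) ≡ 9/5. 5⁻¹ ≡ 9 (mod 11), so λ ≡ 9·9 ≡ 4.
  x = λ² - 9 - 9 = 16 - 18 ≡ 9; y = λ·(9 - 9) - 8 ≡ 3. → (9, 3)
double: tangent at (9, 3): λ = (3·9² + 8)/(2·3) ≡ 9/6. 6⁻¹ ≡ 2 (mod 11), so λ ≡ 9·2 ≡ 7.
  x = λ² - 9 - 9 = 49 - 18 ≡ 9; y = λ·(9 - 9) - 3 ≡ 8. → (9, 8)
add Q: (9, 8) + (9, 3): same x and y₁ ≡ -y₂, so the sum is ∞.

O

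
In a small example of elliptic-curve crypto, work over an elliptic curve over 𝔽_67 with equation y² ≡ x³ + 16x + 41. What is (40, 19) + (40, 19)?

tangent at (40, 19): λ = (3·40² + 16)/(2·19) ≡ 59/38. 38⁻¹ ≡ 30 (mod 67), so λ ≡ 59·30 ≡ 28.
  x = λ² - 40 - 40 = 784 - 80 ≡ 34; y = λ·(40 - 34) - 19 ≡ 15. → (34, 15)

(34, 15)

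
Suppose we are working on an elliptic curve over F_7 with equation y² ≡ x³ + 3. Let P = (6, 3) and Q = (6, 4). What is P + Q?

O

The two points share x = 6 and their y-coordinates satisfy 3 + 4 ≡ 0 (mod 7), so they are inverses. Their sum is 𝒪.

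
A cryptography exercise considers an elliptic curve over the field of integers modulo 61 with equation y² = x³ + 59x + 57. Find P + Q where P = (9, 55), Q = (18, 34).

(53, 7)

(9, 55) + (18, 34). λ = (34 - 55)/(18 - 9) ≡ 40/9 mod 61. 9⁻¹ ≡ 34 (mod 61), so λ ≡ 18.
  x = λ² - 9 - 18 = 324 - 27 ≡ 53; y = λ·(9 - 53) - 55 ≡ 7. → (53, 7)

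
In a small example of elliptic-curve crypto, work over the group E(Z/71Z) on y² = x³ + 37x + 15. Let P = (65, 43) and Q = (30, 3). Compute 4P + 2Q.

(12, 25)

First 4P:
Double-and-add on 4 = (100)₂. Start with P = (65, 43) for the leading 1-bit.
double: tangent at (65, 43): λ = (3·65² + 37)/(2·43) ≡ 3/15. 15⁻¹ ≡ 19 (mod 71), so λ ≡ 3·19 ≡ 57.
  x = λ² - 65 - 65 = 3249 - 130 ≡ 66; y = λ·(65 - 66) - 43 ≡ 42. → (66, 42)
double: tangent at (66, 42): λ = (3·66² + 37)/(2·42) ≡ 41/13. 13⁻¹ ≡ 11 (mod 71), so λ ≡ 41·11 ≡ 25.
  x = λ² - 66 - 66 = 625 - 132 ≡ 67; y = λ·(66 - 67) - 42 ≡ 4. → (67, 4)
4P = (67, 4).
Next 2Q:
Repeated addition: build up to 2Q.
2Q: tangent at (30, 3): λ = (3·30² + 37)/(2·3) ≡ 39/6. 6⁻¹ ≡ 12 (mod 71) since 6·12 = 72 ≡ 1, so λ ≡ 39·12 ≡ 42.
  x = λ² - 30 - 30 = 1764 - 60 ≡ 0; y = λ·(30 - 0) - 3 ≡ 50. → (0, 50)
2Q = (0, 50).
Finally 4P + 2Q:
(67, 4) + (0, 50). λ = (50 - 4)/(0 - 67) ≡ 46/4 mod 71. 4⁻¹ ≡ 18 (mod 71) since 4·18 = 72 ≡ 1, so λ ≡ 47.
  x = λ² - 67 - 0 = 2209 - 67 ≡ 12; y = λ·(67 - 12) - 4 ≡ 25. → (12, 25)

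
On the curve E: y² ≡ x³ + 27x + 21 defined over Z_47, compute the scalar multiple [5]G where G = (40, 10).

Double-and-add on 5 = (101)₂. Start with G = (40, 10) for the leading 1-bit.
double: tangent at (40, 10): λ = (3·40² + 27)/(2·10) ≡ 33/20. 20⁻¹ ≡ 40 (mod 47) since 20·40 = 800 ≡ 1, so λ ≡ 33·40 ≡ 4.
  x = λ² - 40 - 40 = 16 - 80 ≡ 30; y = λ·(40 - 30) - 10 ≡ 30. → (30, 30)
double: tangent at (30, 30): λ = (3·30² + 27)/(2·30) ≡ 1/13. 13⁻¹ ≡ 29 (mod 47), so λ ≡ 1·29 ≡ 29.
  x = λ² - 30 - 30 = 841 - 60 ≡ 29; y = λ·(30 - 29) - 30 ≡ 46. → (29, 46)
add G: (29, 46) + (40, 10). λ = (10 - 46)/(40 - 29) ≡ 11/11 mod 47. 11⁻¹ ≡ 30 (mod 47) since 11·30 = 330 ≡ 1, so λ ≡ 1.
  x = λ² - 29 - 40 = 1 - 69 ≡ 26; y = λ·(29 - 26) - 46 ≡ 4. → (26, 4)

(26, 4)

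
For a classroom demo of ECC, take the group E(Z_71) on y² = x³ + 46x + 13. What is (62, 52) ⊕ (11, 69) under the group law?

(6, 24)

(62, 52) + (11, 69). λ = (69 - 52)/(11 - 62) ≡ 17/20 mod 71. 20⁻¹ ≡ 32 (mod 71) since 20·32 = 640 ≡ 1, so λ ≡ 47.
  x = λ² - 62 - 11 = 2209 - 73 ≡ 6; y = λ·(62 - 6) - 52 ≡ 24. → (6, 24)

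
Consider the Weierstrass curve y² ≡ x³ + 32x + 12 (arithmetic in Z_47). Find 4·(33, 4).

Write Q = (33, 4).
Repeated addition: build up to 4Q.
2Q: tangent at (33, 4): λ = (3·33² + 32)/(2·4) ≡ 9/8. 8⁻¹ ≡ 6 (mod 47), so λ ≡ 9·6 ≡ 7.
  x = λ² - 33 - 33 = 49 - 66 ≡ 30; y = λ·(33 - 30) - 4 ≡ 17. → (30, 17)
3Q: (30, 17) + (33, 4). λ = (4 - 17)/(33 - 30) ≡ 34/3 mod 47. 3⁻¹ ≡ 16 (mod 47), so λ ≡ 27.
  x = λ² - 30 - 33 = 729 - 63 ≡ 8; y = λ·(30 - 8) - 17 ≡ 13. → (8, 13)
4Q: (8, 13) + (33, 4). λ = (4 - 13)/(33 - 8) ≡ 38/25 mod 47. 25⁻¹ ≡ 32 (mod 47), so λ ≡ 41.
  x = λ² - 8 - 33 = 1681 - 41 ≡ 42; y = λ·(8 - 42) - 13 ≡ 3. → (42, 3)

(42, 3)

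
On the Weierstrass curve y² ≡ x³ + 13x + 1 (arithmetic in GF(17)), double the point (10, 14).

(13, 15)

tangent at (10, 14): λ = (3·10² + 13)/(2·14) ≡ 7/11. 11⁻¹ ≡ 14 (mod 17) since 11·14 = 154 ≡ 1, so λ ≡ 7·14 ≡ 13.
  x = λ² - 10 - 10 = 169 - 20 ≡ 13; y = λ·(10 - 13) - 14 ≡ 15. → (13, 15)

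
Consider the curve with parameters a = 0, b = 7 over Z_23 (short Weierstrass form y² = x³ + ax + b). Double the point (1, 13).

tangent at (1, 13): λ = (3·1² + 0)/(2·13) ≡ 3/3. 3⁻¹ ≡ 8 (mod 23) since 3·8 = 24 ≡ 1, so λ ≡ 3·8 ≡ 1.
  x = λ² - 1 - 1 = 1 - 2 ≡ 22; y = λ·(1 - 22) - 13 ≡ 12. → (22, 12)

(22, 12)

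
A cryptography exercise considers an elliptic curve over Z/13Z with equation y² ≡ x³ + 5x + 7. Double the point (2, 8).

(5, 1)

tangent at (2, 8): λ = (3·2² + 5)/(2·8) ≡ 4/3. 3⁻¹ ≡ 9 (mod 13) since 3·9 = 27 ≡ 1, so λ ≡ 4·9 ≡ 10.
  x = λ² - 2 - 2 = 100 - 4 ≡ 5; y = λ·(2 - 5) - 8 ≡ 1. → (5, 1)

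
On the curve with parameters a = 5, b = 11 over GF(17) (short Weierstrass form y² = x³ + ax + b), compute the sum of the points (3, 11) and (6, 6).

(7, 7)

(3, 11) + (6, 6). λ = (6 - 11)/(6 - 3) ≡ 12/3 mod 17. 3⁻¹ ≡ 6 (mod 17) since 3·6 = 18 ≡ 1, so λ ≡ 4.
  x = λ² - 3 - 6 = 16 - 9 ≡ 7; y = λ·(3 - 7) - 11 ≡ 7. → (7, 7)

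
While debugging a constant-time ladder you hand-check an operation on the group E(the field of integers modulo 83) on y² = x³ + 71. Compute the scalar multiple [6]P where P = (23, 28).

Repeated addition: build up to 6P.
2P: tangent at (23, 28): λ = (3·23² + 0)/(2·28) ≡ 10/56. 56⁻¹ ≡ 43 (mod 83), so λ ≡ 10·43 ≡ 15.
  x = λ² - 23 - 23 = 225 - 46 ≡ 13; y = λ·(23 - 13) - 28 ≡ 39. → (13, 39)
3P: (13, 39) + (23, 28). λ = (28 - 39)/(23 - 13) ≡ 72/10 mod 83. 10⁻¹ ≡ 25 (mod 83), so λ ≡ 57.
  x = λ² - 13 - 23 = 3249 - 36 ≡ 59; y = λ·(13 - 59) - 39 ≡ 78. → (59, 78)
4P: (59, 78) + (23, 28). λ = (28 - 78)/(23 - 59) ≡ 33/47 mod 83. 47⁻¹ ≡ 53 (mod 83) since 47·53 = 2491 ≡ 1, so λ ≡ 6.
  x = λ² - 59 - 23 = 36 - 82 ≡ 37; y = λ·(59 - 37) - 78 ≡ 54. → (37, 54)
5P: (37, 54) + (23, 28). λ = (28 - 54)/(23 - 37) ≡ 57/69 mod 83. 69⁻¹ ≡ 77 (mod 83), so λ ≡ 73.
  x = λ² - 37 - 23 = 5329 - 60 ≡ 40; y = λ·(37 - 40) - 54 ≡ 59. → (40, 59)
6P: (40, 59) + (23, 28). λ = (28 - 59)/(23 - 40) ≡ 52/66 mod 83. 66⁻¹ ≡ 39 (mod 83), so λ ≡ 36.
  x = λ² - 40 - 23 = 1296 - 63 ≡ 71; y = λ·(40 - 71) - 59 ≡ 70. → (71, 70)

(71, 70)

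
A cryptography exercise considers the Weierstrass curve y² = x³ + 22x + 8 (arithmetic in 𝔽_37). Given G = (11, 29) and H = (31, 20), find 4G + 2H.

(33, 35)

First 4G:
Repeated addition: build up to 4G.
2G: tangent at (11, 29): λ = (3·11² + 22)/(2·29) ≡ 15/21. 21⁻¹ ≡ 30 (mod 37) since 21·30 = 630 ≡ 1, so λ ≡ 15·30 ≡ 6.
  x = λ² - 11 - 11 = 36 - 22 ≡ 14; y = λ·(11 - 14) - 29 ≡ 27. → (14, 27)
3G: (14, 27) + (11, 29). λ = (29 - 27)/(11 - 14) ≡ 2/34 mod 37. 34⁻¹ ≡ 12 (mod 37), so λ ≡ 24.
  x = λ² - 14 - 11 = 576 - 25 ≡ 33; y = λ·(14 - 33) - 27 ≡ 35. → (33, 35)
4G: (33, 35) + (11, 29). λ = (29 - 35)/(11 - 33) ≡ 31/15 mod 37. 15⁻¹ ≡ 5 (mod 37), so λ ≡ 7.
  x = λ² - 33 - 11 = 49 - 44 ≡ 5; y = λ·(33 - 5) - 35 ≡ 13. → (5, 13)
4G = (5, 13).
Next 2H:
Repeated addition: build up to 2H.
2H: tangent at (31, 20): λ = (3·31² + 22)/(2·20) ≡ 19/3. 3⁻¹ ≡ 25 (mod 37), so λ ≡ 19·25 ≡ 31.
  x = λ² - 31 - 31 = 961 - 62 ≡ 11; y = λ·(31 - 11) - 20 ≡ 8. → (11, 8)
2H = (11, 8).
Finally 4G + 2H:
(5, 13) + (11, 8). λ = (8 - 13)/(11 - 5) ≡ 32/6 mod 37. 6⁻¹ ≡ 31 (mod 37), so λ ≡ 30.
  x = λ² - 5 - 11 = 900 - 16 ≡ 33; y = λ·(5 - 33) - 13 ≡ 35. → (33, 35)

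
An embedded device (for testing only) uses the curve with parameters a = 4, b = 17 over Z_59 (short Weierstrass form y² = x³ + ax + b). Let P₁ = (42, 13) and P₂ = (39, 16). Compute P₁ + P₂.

(42, 13) + (39, 16). λ = (16 - 13)/(39 - 42) ≡ 3/56 mod 59. 56⁻¹ ≡ 39 (mod 59) since 56·39 = 2184 ≡ 1, so λ ≡ 58.
  x = λ² - 42 - 39 = 3364 - 81 ≡ 38; y = λ·(42 - 38) - 13 ≡ 42. → (38, 42)

(38, 42)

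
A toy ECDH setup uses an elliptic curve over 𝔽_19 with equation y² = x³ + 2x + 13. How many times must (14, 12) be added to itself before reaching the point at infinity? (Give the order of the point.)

12

2P: tangent at (14, 12): λ = (3·14² + 2)/(2·12) ≡ 1/5. 5⁻¹ ≡ 4 (mod 19), so λ ≡ 1·4 ≡ 4.
  x = λ² - 14 - 14 = 16 - 28 ≡ 7; y = λ·(14 - 7) - 12 ≡ 16. → (7, 16)
3P: (7, 16) + (14, 12). λ = (12 - 16)/(14 - 7) ≡ 15/7 mod 19. 7⁻¹ ≡ 11 (mod 19) since 7·11 = 77 ≡ 1, so λ ≡ 13.
  x = λ² - 7 - 14 = 169 - 21 ≡ 15; y = λ·(7 - 15) - 16 ≡ 13. → (15, 13)
4P: (15, 13) + (14, 12). λ = (12 - 13)/(14 - 15) ≡ 18/18 mod 19. 18⁻¹ ≡ 18 (mod 19), so λ ≡ 1.
  x = λ² - 15 - 14 = 1 - 29 ≡ 10; y = λ·(15 - 10) - 13 ≡ 11. → (10, 11)
5P: (10, 11) + (14, 12). λ = (12 - 11)/(14 - 10) ≡ 1/4 mod 19. 4⁻¹ ≡ 5 (mod 19), so λ ≡ 5.
  x = λ² - 10 - 14 = 25 - 24 ≡ 1; y = λ·(10 - 1) - 11 ≡ 15. → (1, 15)
6P: (1, 15) + (14, 12). λ = (12 - 15)/(14 - 1) ≡ 16/13 mod 19. 13⁻¹ ≡ 3 (mod 19), so λ ≡ 10.
  x = λ² - 1 - 14 = 100 - 15 ≡ 9; y = λ·(1 - 9) - 15 ≡ 0. → (9, 0)
7P: (9, 0) + (14, 12). λ = (12 - 0)/(14 - 9) ≡ 12/5 mod 19. 5⁻¹ ≡ 4 (mod 19), so λ ≡ 10.
  x = λ² - 9 - 14 = 100 - 23 ≡ 1; y = λ·(9 - 1) - 0 ≡ 4. → (1, 4)
8P: (1, 4) + (14, 12). λ = (12 - 4)/(14 - 1) ≡ 8/13 mod 19. 13⁻¹ ≡ 3 (mod 19), so λ ≡ 5.
  x = λ² - 1 - 14 = 25 - 15 ≡ 10; y = λ·(1 - 10) - 4 ≡ 8. → (10, 8)
9P: (10, 8) + (14, 12). λ = (12 - 8)/(14 - 10) ≡ 4/4 mod 19. 4⁻¹ ≡ 5 (mod 19) since 4·5 = 20 ≡ 1, so λ ≡ 1.
  x = λ² - 10 - 14 = 1 - 24 ≡ 15; y = λ·(10 - 15) - 8 ≡ 6. → (15, 6)
10P: (15, 6) + (14, 12). λ = (12 - 6)/(14 - 15) ≡ 6/18 mod 19. 18⁻¹ ≡ 18 (mod 19) since 18·18 = 324 ≡ 1, so λ ≡ 13.
  x = λ² - 15 - 14 = 169 - 29 ≡ 7; y = λ·(15 - 7) - 6 ≡ 3. → (7, 3)
11P: (7, 3) + (14, 12). λ = (12 - 3)/(14 - 7) ≡ 9/7 mod 19. 7⁻¹ ≡ 11 (mod 19), so λ ≡ 4.
  x = λ² - 7 - 14 = 16 - 21 ≡ 14; y = λ·(7 - 14) - 3 ≡ 7. → (14, 7)
12P: (14, 7) + (14, 12): same x and y₁ ≡ -y₂, so the sum is the point at infinity.
12P = the point at infinity, so the order is 12.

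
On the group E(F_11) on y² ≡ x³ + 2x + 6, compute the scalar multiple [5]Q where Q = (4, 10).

(6, 6)

Repeated addition: build up to 5Q.
2Q: tangent at (4, 10): λ = (3·4² + 2)/(2·10) ≡ 6/9. 9⁻¹ ≡ 5 (mod 11) since 9·5 = 45 ≡ 1, so λ ≡ 6·5 ≡ 8.
  x = λ² - 4 - 4 = 64 - 8 ≡ 1; y = λ·(4 - 1) - 10 ≡ 3. → (1, 3)
3Q: (1, 3) + (4, 10). λ = (10 - 3)/(4 - 1) ≡ 7/3 mod 11. 3⁻¹ ≡ 4 (mod 11) since 3·4 = 12 ≡ 1, so λ ≡ 6.
  x = λ² - 1 - 4 = 36 - 5 ≡ 9; y = λ·(1 - 9) - 3 ≡ 4. → (9, 4)
4Q: (9, 4) + (4, 10). λ = (10 - 4)/(4 - 9) ≡ 6/6 mod 11. 6⁻¹ ≡ 2 (mod 11), so λ ≡ 1.
  x = λ² - 9 - 4 = 1 - 13 ≡ 10; y = λ·(9 - 10) - 4 ≡ 6. → (10, 6)
5Q: (10, 6) + (4, 10). λ = (10 - 6)/(4 - 10) ≡ 4/5 mod 11. 5⁻¹ ≡ 9 (mod 11) since 5·9 = 45 ≡ 1, so λ ≡ 3.
  x = λ² - 10 - 4 = 9 - 14 ≡ 6; y = λ·(10 - 6) - 6 ≡ 6. → (6, 6)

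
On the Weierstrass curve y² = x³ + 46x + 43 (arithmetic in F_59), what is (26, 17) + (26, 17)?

(11, 13)

tangent at (26, 17): λ = (3·26² + 46)/(2·17) ≡ 9/34. 34⁻¹ ≡ 33 (mod 59), so λ ≡ 9·33 ≡ 2.
  x = λ² - 26 - 26 = 4 - 52 ≡ 11; y = λ·(26 - 11) - 17 ≡ 13. → (11, 13)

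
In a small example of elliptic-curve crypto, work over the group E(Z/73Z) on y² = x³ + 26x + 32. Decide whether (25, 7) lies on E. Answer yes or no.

y² = 7² ≡ 49; x³ + 26x + 32 = 16307 ≡ 28 (mod 73). 49 ≠ 28.

no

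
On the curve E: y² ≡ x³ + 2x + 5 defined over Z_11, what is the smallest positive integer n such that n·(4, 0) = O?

2P: (4, 0) + (4, 0): same x and y₁ ≡ -y₂, so the sum is O.
2P = O, so the order is 2.

2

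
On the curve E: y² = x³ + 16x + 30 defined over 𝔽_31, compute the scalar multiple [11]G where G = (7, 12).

Repeated addition: build up to 11G.
2G: tangent at (7, 12): λ = (3·7² + 16)/(2·12) ≡ 8/24. 24⁻¹ ≡ 22 (mod 31), so λ ≡ 8·22 ≡ 21.
  x = λ² - 7 - 7 = 441 - 14 ≡ 24; y = λ·(7 - 24) - 12 ≡ 3. → (24, 3)
3G: (24, 3) + (7, 12). λ = (12 - 3)/(7 - 24) ≡ 9/14 mod 31. 14⁻¹ ≡ 20 (mod 31), so λ ≡ 25.
  x = λ² - 24 - 7 = 625 - 31 ≡ 5; y = λ·(24 - 5) - 3 ≡ 7. → (5, 7)
4G: (5, 7) + (7, 12). λ = (12 - 7)/(7 - 5) ≡ 5/2 mod 31. 2⁻¹ ≡ 16 (mod 31), so λ ≡ 18.
  x = λ² - 5 - 7 = 324 - 12 ≡ 2; y = λ·(5 - 2) - 7 ≡ 16. → (2, 16)
5G: (2, 16) + (7, 12). λ = (12 - 16)/(7 - 2) ≡ 27/5 mod 31. 5⁻¹ ≡ 25 (mod 31), so λ ≡ 24.
  x = λ² - 2 - 7 = 576 - 9 ≡ 9; y = λ·(2 - 9) - 16 ≡ 2. → (9, 2)
6G: (9, 2) + (7, 12). λ = (12 - 2)/(7 - 9) ≡ 10/29 mod 31. 29⁻¹ ≡ 15 (mod 31), so λ ≡ 26.
  x = λ² - 9 - 7 = 676 - 16 ≡ 9; y = λ·(9 - 9) - 2 ≡ 29. → (9, 29)
7G: (9, 29) + (7, 12). λ = (12 - 29)/(7 - 9) ≡ 14/29 mod 31. 29⁻¹ ≡ 15 (mod 31), so λ ≡ 24.
  x = λ² - 9 - 7 = 576 - 16 ≡ 2; y = λ·(9 - 2) - 29 ≡ 15. → (2, 15)
8G: (2, 15) + (7, 12). λ = (12 - 15)/(7 - 2) ≡ 28/5 mod 31. 5⁻¹ ≡ 25 (mod 31), so λ ≡ 18.
  x = λ² - 2 - 7 = 324 - 9 ≡ 5; y = λ·(2 - 5) - 15 ≡ 24. → (5, 24)
9G: (5, 24) + (7, 12). λ = (12 - 24)/(7 - 5) ≡ 19/2 mod 31. 2⁻¹ ≡ 16 (mod 31), so λ ≡ 25.
  x = λ² - 5 - 7 = 625 - 12 ≡ 24; y = λ·(5 - 24) - 24 ≡ 28. → (24, 28)
10G: (24, 28) + (7, 12). λ = (12 - 28)/(7 - 24) ≡ 15/14 mod 31. 14⁻¹ ≡ 20 (mod 31) since 14·20 = 280 ≡ 1, so λ ≡ 21.
  x = λ² - 24 - 7 = 441 - 31 ≡ 7; y = λ·(24 - 7) - 28 ≡ 19. → (7, 19)
11G: (7, 19) + (7, 12): same x and y₁ ≡ -y₂, so the sum is ∞.

O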